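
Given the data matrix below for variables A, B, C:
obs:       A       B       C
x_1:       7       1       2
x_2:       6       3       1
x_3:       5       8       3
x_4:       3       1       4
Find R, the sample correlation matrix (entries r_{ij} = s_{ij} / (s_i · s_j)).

Step 1 — column means:
  mean(A) = (7 + 6 + 5 + 3) / 4 = 21/4 = 5.25
  mean(B) = (1 + 3 + 8 + 1) / 4 = 13/4 = 3.25
  mean(C) = (2 + 1 + 3 + 4) / 4 = 10/4 = 2.5

Step 2 — sample variances and covariances s[i,j] = (1/(n-1)) · Σ_k (x_{k,i} - mean_i) · (x_{k,j} - mean_j), with n-1 = 3:
  s[A,A] = ((1.75)·(1.75) + (0.75)·(0.75) + (-0.25)·(-0.25) + (-2.25)·(-2.25)) / 3 = 8.75/3 = 2.9167
  s[A,B] = ((1.75)·(-2.25) + (0.75)·(-0.25) + (-0.25)·(4.75) + (-2.25)·(-2.25)) / 3 = -0.25/3 = -0.0833
  s[A,C] = ((1.75)·(-0.5) + (0.75)·(-1.5) + (-0.25)·(0.5) + (-2.25)·(1.5)) / 3 = -5.5/3 = -1.8333
  s[B,B] = ((-2.25)·(-2.25) + (-0.25)·(-0.25) + (4.75)·(4.75) + (-2.25)·(-2.25)) / 3 = 32.75/3 = 10.9167
  s[B,C] = ((-2.25)·(-0.5) + (-0.25)·(-1.5) + (4.75)·(0.5) + (-2.25)·(1.5)) / 3 = 0.5/3 = 0.1667
  s[C,C] = ((-0.5)·(-0.5) + (-1.5)·(-1.5) + (0.5)·(0.5) + (1.5)·(1.5)) / 3 = 5/3 = 1.6667
  Sample standard deviations s_i = √(s[i,i]):
  s(A) = √(2.9167) = 1.7078
  s(B) = √(10.9167) = 3.304
  s(C) = √(1.6667) = 1.291

Step 3 — r_{ij} = s_{ij} / (s_i · s_j):
  r[A,A] = 1 (diagonal).
  r[A,B] = -0.0833 / (1.7078 · 3.304) = -0.0833 / 5.6427 = -0.0148
  r[A,C] = -1.8333 / (1.7078 · 1.291) = -1.8333 / 2.2048 = -0.8315
  r[B,B] = 1 (diagonal).
  r[B,C] = 0.1667 / (3.304 · 1.291) = 0.1667 / 4.2655 = 0.0391
  r[C,C] = 1 (diagonal).

R is symmetric with unit diagonal. Assembling:

R = [[1, -0.0148, -0.8315],
 [-0.0148, 1, 0.0391],
 [-0.8315, 0.0391, 1]]


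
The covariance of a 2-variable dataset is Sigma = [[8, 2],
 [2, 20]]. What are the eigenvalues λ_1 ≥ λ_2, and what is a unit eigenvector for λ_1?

Step 1 — characteristic polynomial of 2×2 Sigma:
  det(Sigma - λI) = λ² - trace · λ + det = 0.
  trace = 8 + 20 = 28, det = 8·20 - (2)² = 156.
Step 2 — discriminant:
  Δ = trace² - 4·det = 784 - 624 = 160.
Step 3 — eigenvalues:
  λ = (trace ± √Δ)/2 = (28 ± 12.6491)/2,
  λ_1 = 20.3246,  λ_2 = 7.6754.

Step 4 — unit eigenvector for λ_1: solve (Sigma - λ_1 I)v = 0. First row:
  (8 - 20.3246)·v_x + (2)·v_y = 0, i.e. (-12.3246)·v_x + (2)·v_y = 0,
  so v ∝ (b, λ_1 - a) = (2, 12.3246) = u.
  ||u|| = √((2)² + (12.3246)²) = √(155.8947) ≈ 12.4858,
  v_1 = u/||u|| ≈ (0.1602, 0.9871) (||v_1|| = 1).

λ_1 = 20.3246,  λ_2 = 7.6754;  v_1 ≈ (0.1602, 0.9871)


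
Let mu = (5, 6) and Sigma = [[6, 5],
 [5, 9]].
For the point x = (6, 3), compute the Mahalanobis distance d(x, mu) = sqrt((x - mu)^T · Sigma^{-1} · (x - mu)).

Step 1 — centre the observation: (x - mu) = (1, -3).

Step 2 — invert Sigma. det(Sigma) = 6·9 - (5)² = 29.
  Sigma^{-1} = (1/det) · [[d, -b], [-b, a]] = [[0.3103, -0.1724],
 [-0.1724, 0.2069]].

Step 3 — form the quadratic (x - mu)^T · Sigma^{-1} · (x - mu):
  Sigma^{-1} · (x - mu) = (0.8276, -0.7931).
  (x - mu)^T · [Sigma^{-1} · (x - mu)] = (1)·(0.8276) + (-3)·(-0.7931) = 3.2069.

Step 4 — take square root: d = √(3.2069) ≈ 1.7908.

d(x, mu) = √(3.2069) ≈ 1.7908


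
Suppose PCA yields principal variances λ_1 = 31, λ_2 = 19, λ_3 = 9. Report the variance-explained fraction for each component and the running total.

Step 1 — total variance = trace(Sigma) = Σ λ_i = 31 + 19 + 9 = 59.

Step 2 — fraction explained by component i = λ_i / Σ λ:
  PC1: 31/59 = 0.5254
  PC2: 19/59 = 0.322
  PC3: 9/59 = 0.1525

Step 3 — cumulative fraction after k components = (λ_1 + ... + λ_k) / Σ λ:
  k = 1: 31/59 = 0.5254
  k = 2: (31 + 19)/59 = 50/59 = 0.8475
  k = 3: (31 + 19 + 9)/59 = 59/59 = 1

Summary (fraction, with percent):

explained: PC1 0.5254 (52.54%), PC2 0.322 (32.2%), PC3 0.1525 (15.25%);  cumulative: 0.5254, 0.8475, 1


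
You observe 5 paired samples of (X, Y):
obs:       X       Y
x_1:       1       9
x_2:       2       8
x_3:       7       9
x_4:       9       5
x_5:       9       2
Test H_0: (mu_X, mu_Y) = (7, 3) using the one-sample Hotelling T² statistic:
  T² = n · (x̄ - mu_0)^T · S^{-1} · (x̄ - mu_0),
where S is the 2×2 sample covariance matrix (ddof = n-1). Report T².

Step 1 — sample mean vector:
  mean(X) = (1 + 2 + 7 + 9 + 9) / 5 = 28/5 = 5.6
  mean(Y) = (9 + 8 + 9 + 5 + 2) / 5 = 33/5 = 6.6
  x̄ = (5.6, 6.6),  deviation x̄ - mu_0 = (5.6, 6.6) - (7, 3) = (-1.4, 3.6).

Step 2 — sample covariance matrix, S[i,j] = (1/(n-1)) · Σ_k (x_{k,i} - mean_i) · (x_{k,j} - mean_j), divisor n-1 = 4:
  S[X,X] = ((-4.6)·(-4.6) + (-3.6)·(-3.6) + (1.4)·(1.4) + (3.4)·(3.4) + (3.4)·(3.4)) / 4 = 59.2/4 = 14.8
  S[X,Y] = ((-4.6)·(2.4) + (-3.6)·(1.4) + (1.4)·(2.4) + (3.4)·(-1.6) + (3.4)·(-4.6)) / 4 = -33.8/4 = -8.45
  S[Y,Y] = ((2.4)·(2.4) + (1.4)·(1.4) + (2.4)·(2.4) + (-1.6)·(-1.6) + (-4.6)·(-4.6)) / 4 = 37.2/4 = 9.3
  S = [[14.8, -8.45],
 [-8.45, 9.3]].

Step 3 — invert S. det(S) = 14.8·9.3 - (-8.45)² = 66.2375.
  S^{-1} = (1/det) · [[d, -b], [-b, a]] = [[0.1404, 0.1276],
 [0.1276, 0.2234]].

Step 4 — quadratic form (x̄ - mu_0)^T · S^{-1} · (x̄ - mu_0):
  S^{-1} · (x̄ - mu_0) = (0.2627, 0.6258),
  (x̄ - mu_0)^T · [...] = (-1.4)·(0.2627) + (3.6)·(0.6258) = 1.885.

Step 5 — scale by n: T² = 5 · 1.885 = 9.4252.

T² ≈ 9.4252


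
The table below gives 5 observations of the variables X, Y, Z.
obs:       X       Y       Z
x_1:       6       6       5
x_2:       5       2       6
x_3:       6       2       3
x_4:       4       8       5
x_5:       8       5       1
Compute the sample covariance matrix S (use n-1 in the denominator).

Step 1 — column means:
  mean(X) = (6 + 5 + 6 + 4 + 8) / 5 = 29/5 = 5.8
  mean(Y) = (6 + 2 + 2 + 8 + 5) / 5 = 23/5 = 4.6
  mean(Z) = (5 + 6 + 3 + 5 + 1) / 5 = 20/5 = 4

Step 2 — sample covariance S[i,j] = (1/(n-1)) · Σ_k (x_{k,i} - mean_i) · (x_{k,j} - mean_j), with n-1 = 4.
  S[X,X] = ((0.2)·(0.2) + (-0.8)·(-0.8) + (0.2)·(0.2) + (-1.8)·(-1.8) + (2.2)·(2.2)) / 4 = 8.8/4 = 2.2
  S[X,Y] = ((0.2)·(1.4) + (-0.8)·(-2.6) + (0.2)·(-2.6) + (-1.8)·(3.4) + (2.2)·(0.4)) / 4 = -3.4/4 = -0.85
  S[X,Z] = ((0.2)·(1) + (-0.8)·(2) + (0.2)·(-1) + (-1.8)·(1) + (2.2)·(-3)) / 4 = -10/4 = -2.5
  S[Y,Y] = ((1.4)·(1.4) + (-2.6)·(-2.6) + (-2.6)·(-2.6) + (3.4)·(3.4) + (0.4)·(0.4)) / 4 = 27.2/4 = 6.8
  S[Y,Z] = ((1.4)·(1) + (-2.6)·(2) + (-2.6)·(-1) + (3.4)·(1) + (0.4)·(-3)) / 4 = 1/4 = 0.25
  S[Z,Z] = ((1)·(1) + (2)·(2) + (-1)·(-1) + (1)·(1) + (-3)·(-3)) / 4 = 16/4 = 4

S is symmetric (S[j,i] = S[i,j]). Assembling:

S = [[2.2, -0.85, -2.5],
 [-0.85, 6.8, 0.25],
 [-2.5, 0.25, 4]]


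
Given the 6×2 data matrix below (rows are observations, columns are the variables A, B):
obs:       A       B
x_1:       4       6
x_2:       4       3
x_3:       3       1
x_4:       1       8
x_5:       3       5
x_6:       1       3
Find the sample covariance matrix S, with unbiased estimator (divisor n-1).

Step 1 — column means:
  mean(A) = (4 + 4 + 3 + 1 + 3 + 1) / 6 = 16/6 = 2.6667
  mean(B) = (6 + 3 + 1 + 8 + 5 + 3) / 6 = 26/6 = 4.3333

Step 2 — sample covariance S[i,j] = (1/(n-1)) · Σ_k (x_{k,i} - mean_i) · (x_{k,j} - mean_j), with n-1 = 5.
  S[A,A] = ((1.3333)·(1.3333) + (1.3333)·(1.3333) + (0.3333)·(0.3333) + (-1.6667)·(-1.6667) + (0.3333)·(0.3333) + (-1.6667)·(-1.6667)) / 5 = 9.3333/5 = 1.8667
  S[A,B] = ((1.3333)·(1.6667) + (1.3333)·(-1.3333) + (0.3333)·(-3.3333) + (-1.6667)·(3.6667) + (0.3333)·(0.6667) + (-1.6667)·(-1.3333)) / 5 = -4.3333/5 = -0.8667
  S[B,B] = ((1.6667)·(1.6667) + (-1.3333)·(-1.3333) + (-3.3333)·(-3.3333) + (3.6667)·(3.6667) + (0.6667)·(0.6667) + (-1.3333)·(-1.3333)) / 5 = 31.3333/5 = 6.2667

S is symmetric (S[j,i] = S[i,j]). Assembling:

S = [[1.8667, -0.8667],
 [-0.8667, 6.2667]]


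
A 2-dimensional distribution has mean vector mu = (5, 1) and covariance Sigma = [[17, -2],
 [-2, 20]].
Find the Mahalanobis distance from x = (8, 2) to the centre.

Step 1 — centre the observation: (x - mu) = (3, 1).

Step 2 — invert Sigma. det(Sigma) = 17·20 - (-2)² = 336.
  Sigma^{-1} = (1/det) · [[d, -b], [-b, a]] = [[0.0595, 0.006],
 [0.006, 0.0506]].

Step 3 — form the quadratic (x - mu)^T · Sigma^{-1} · (x - mu):
  Sigma^{-1} · (x - mu) = (0.1845, 0.0685).
  (x - mu)^T · [Sigma^{-1} · (x - mu)] = (3)·(0.1845) + (1)·(0.0685) = 0.622.

Step 4 — take square root: d = √(0.622) ≈ 0.7887.

d(x, mu) = √(0.622) ≈ 0.7887


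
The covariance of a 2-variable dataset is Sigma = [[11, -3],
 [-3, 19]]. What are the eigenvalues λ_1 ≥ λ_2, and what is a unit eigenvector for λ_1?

Step 1 — characteristic polynomial of 2×2 Sigma:
  det(Sigma - λI) = λ² - trace · λ + det = 0.
  trace = 11 + 19 = 30, det = 11·19 - (-3)² = 200.
Step 2 — discriminant:
  Δ = trace² - 4·det = 900 - 800 = 100.
Step 3 — eigenvalues:
  λ = (trace ± √Δ)/2 = (30 ± 10)/2,
  λ_1 = 20,  λ_2 = 10.

Step 4 — unit eigenvector for λ_1: solve (Sigma - λ_1 I)v = 0. First row:
  (11 - 20)·v_x + (-3)·v_y = 0, i.e. (-9)·v_x + (-3)·v_y = 0,
  so v ∝ (b, λ_1 - a) = (-3, 9); multiply by -1 so the first entry is positive: u = (3, -9).
  ||u|| = √((3)² + (-9)²) = √(90) ≈ 9.4868,
  v_1 = u/||u|| ≈ (0.3162, -0.9487) (||v_1|| = 1).

λ_1 = 20,  λ_2 = 10;  v_1 ≈ (0.3162, -0.9487)


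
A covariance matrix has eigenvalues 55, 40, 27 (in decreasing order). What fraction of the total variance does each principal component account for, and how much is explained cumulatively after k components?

Step 1 — total variance = trace(Sigma) = Σ λ_i = 55 + 40 + 27 = 122.

Step 2 — fraction explained by component i = λ_i / Σ λ:
  PC1: 55/122 = 0.4508
  PC2: 40/122 = 0.3279
  PC3: 27/122 = 0.2213

Step 3 — cumulative fraction after k components = (λ_1 + ... + λ_k) / Σ λ:
  k = 1: 55/122 = 0.4508
  k = 2: (55 + 40)/122 = 95/122 = 0.7787
  k = 3: (55 + 40 + 27)/122 = 122/122 = 1

Summary (fraction, with percent):

explained: PC1 0.4508 (45.08%), PC2 0.3279 (32.79%), PC3 0.2213 (22.13%);  cumulative: 0.4508, 0.7787, 1


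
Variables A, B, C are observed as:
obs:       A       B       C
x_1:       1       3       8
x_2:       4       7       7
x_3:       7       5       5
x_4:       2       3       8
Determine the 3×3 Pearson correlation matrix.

Step 1 — column means:
  mean(A) = (1 + 4 + 7 + 2) / 4 = 14/4 = 3.5
  mean(B) = (3 + 7 + 5 + 3) / 4 = 18/4 = 4.5
  mean(C) = (8 + 7 + 5 + 8) / 4 = 28/4 = 7

Step 2 — sample variances and covariances s[i,j] = (1/(n-1)) · Σ_k (x_{k,i} - mean_i) · (x_{k,j} - mean_j), with n-1 = 3:
  s[A,A] = ((-2.5)·(-2.5) + (0.5)·(0.5) + (3.5)·(3.5) + (-1.5)·(-1.5)) / 3 = 21/3 = 7
  s[A,B] = ((-2.5)·(-1.5) + (0.5)·(2.5) + (3.5)·(0.5) + (-1.5)·(-1.5)) / 3 = 9/3 = 3
  s[A,C] = ((-2.5)·(1) + (0.5)·(0) + (3.5)·(-2) + (-1.5)·(1)) / 3 = -11/3 = -3.6667
  s[B,B] = ((-1.5)·(-1.5) + (2.5)·(2.5) + (0.5)·(0.5) + (-1.5)·(-1.5)) / 3 = 11/3 = 3.6667
  s[B,C] = ((-1.5)·(1) + (2.5)·(0) + (0.5)·(-2) + (-1.5)·(1)) / 3 = -4/3 = -1.3333
  s[C,C] = ((1)·(1) + (0)·(0) + (-2)·(-2) + (1)·(1)) / 3 = 6/3 = 2
  Sample standard deviations s_i = √(s[i,i]):
  s(A) = √(7) = 2.6458
  s(B) = √(3.6667) = 1.9149
  s(C) = √(2) = 1.4142

Step 3 — r_{ij} = s_{ij} / (s_i · s_j):
  r[A,A] = 1 (diagonal).
  r[A,B] = 3 / (2.6458 · 1.9149) = 3 / 5.0662 = 0.5922
  r[A,C] = -3.6667 / (2.6458 · 1.4142) = -3.6667 / 3.7417 = -0.98
  r[B,B] = 1 (diagonal).
  r[B,C] = -1.3333 / (1.9149 · 1.4142) = -1.3333 / 2.708 = -0.4924
  r[C,C] = 1 (diagonal).

R is symmetric with unit diagonal. Assembling:

R = [[1, 0.5922, -0.98],
 [0.5922, 1, -0.4924],
 [-0.98, -0.4924, 1]]


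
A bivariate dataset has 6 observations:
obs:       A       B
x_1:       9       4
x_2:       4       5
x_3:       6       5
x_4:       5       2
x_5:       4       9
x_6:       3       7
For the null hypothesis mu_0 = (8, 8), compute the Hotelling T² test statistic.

Step 1 — sample mean vector:
  mean(A) = (9 + 4 + 6 + 5 + 4 + 3) / 6 = 31/6 = 5.1667
  mean(B) = (4 + 5 + 5 + 2 + 9 + 7) / 6 = 32/6 = 5.3333
  x̄ = (5.1667, 5.3333),  deviation x̄ - mu_0 = (5.1667, 5.3333) - (8, 8) = (-2.8333, -2.6667).

Step 2 — sample covariance matrix, S[i,j] = (1/(n-1)) · Σ_k (x_{k,i} - mean_i) · (x_{k,j} - mean_j), divisor n-1 = 5:
  S[A,A] = ((3.8333)·(3.8333) + (-1.1667)·(-1.1667) + (0.8333)·(0.8333) + (-0.1667)·(-0.1667) + (-1.1667)·(-1.1667) + (-2.1667)·(-2.1667)) / 5 = 22.8333/5 = 4.5667
  S[A,B] = ((3.8333)·(-1.3333) + (-1.1667)·(-0.3333) + (0.8333)·(-0.3333) + (-0.1667)·(-3.3333) + (-1.1667)·(3.6667) + (-2.1667)·(1.6667)) / 5 = -12.3333/5 = -2.4667
  S[B,B] = ((-1.3333)·(-1.3333) + (-0.3333)·(-0.3333) + (-0.3333)·(-0.3333) + (-3.3333)·(-3.3333) + (3.6667)·(3.6667) + (1.6667)·(1.6667)) / 5 = 29.3333/5 = 5.8667
  S = [[4.5667, -2.4667],
 [-2.4667, 5.8667]].

Step 3 — invert S. det(S) = 4.5667·5.8667 - (-2.4667)² = 20.7067.
  S^{-1} = (1/det) · [[d, -b], [-b, a]] = [[0.2833, 0.1191],
 [0.1191, 0.2205]].

Step 4 — quadratic form (x̄ - mu_0)^T · S^{-1} · (x̄ - mu_0):
  S^{-1} · (x̄ - mu_0) = (-1.1204, -0.9256),
  (x̄ - mu_0)^T · [...] = (-2.8333)·(-1.1204) + (-2.6667)·(-0.9256) = 5.6428.

Step 5 — scale by n: T² = 6 · 5.6428 = 33.8571.

T² ≈ 33.8571


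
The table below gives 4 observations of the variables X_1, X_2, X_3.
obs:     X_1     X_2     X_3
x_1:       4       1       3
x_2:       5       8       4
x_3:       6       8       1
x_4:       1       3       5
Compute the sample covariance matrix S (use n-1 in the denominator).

Step 1 — column means:
  mean(X_1) = (4 + 5 + 6 + 1) / 4 = 16/4 = 4
  mean(X_2) = (1 + 8 + 8 + 3) / 4 = 20/4 = 5
  mean(X_3) = (3 + 4 + 1 + 5) / 4 = 13/4 = 3.25

Step 2 — sample covariance S[i,j] = (1/(n-1)) · Σ_k (x_{k,i} - mean_i) · (x_{k,j} - mean_j), with n-1 = 3.
  S[X_1,X_1] = ((0)·(0) + (1)·(1) + (2)·(2) + (-3)·(-3)) / 3 = 14/3 = 4.6667
  S[X_1,X_2] = ((0)·(-4) + (1)·(3) + (2)·(3) + (-3)·(-2)) / 3 = 15/3 = 5
  S[X_1,X_3] = ((0)·(-0.25) + (1)·(0.75) + (2)·(-2.25) + (-3)·(1.75)) / 3 = -9/3 = -3
  S[X_2,X_2] = ((-4)·(-4) + (3)·(3) + (3)·(3) + (-2)·(-2)) / 3 = 38/3 = 12.6667
  S[X_2,X_3] = ((-4)·(-0.25) + (3)·(0.75) + (3)·(-2.25) + (-2)·(1.75)) / 3 = -7/3 = -2.3333
  S[X_3,X_3] = ((-0.25)·(-0.25) + (0.75)·(0.75) + (-2.25)·(-2.25) + (1.75)·(1.75)) / 3 = 8.75/3 = 2.9167

S is symmetric (S[j,i] = S[i,j]). Assembling:

S = [[4.6667, 5, -3],
 [5, 12.6667, -2.3333],
 [-3, -2.3333, 2.9167]]


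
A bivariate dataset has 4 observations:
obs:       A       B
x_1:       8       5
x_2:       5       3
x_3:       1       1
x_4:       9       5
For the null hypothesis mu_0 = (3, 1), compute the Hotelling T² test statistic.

Step 1 — sample mean vector:
  mean(A) = (8 + 5 + 1 + 9) / 4 = 23/4 = 5.75
  mean(B) = (5 + 3 + 1 + 5) / 4 = 14/4 = 3.5
  x̄ = (5.75, 3.5),  deviation x̄ - mu_0 = (5.75, 3.5) - (3, 1) = (2.75, 2.5).

Step 2 — sample covariance matrix, S[i,j] = (1/(n-1)) · Σ_k (x_{k,i} - mean_i) · (x_{k,j} - mean_j), divisor n-1 = 3:
  S[A,A] = ((2.25)·(2.25) + (-0.75)·(-0.75) + (-4.75)·(-4.75) + (3.25)·(3.25)) / 3 = 38.75/3 = 12.9167
  S[A,B] = ((2.25)·(1.5) + (-0.75)·(-0.5) + (-4.75)·(-2.5) + (3.25)·(1.5)) / 3 = 20.5/3 = 6.8333
  S[B,B] = ((1.5)·(1.5) + (-0.5)·(-0.5) + (-2.5)·(-2.5) + (1.5)·(1.5)) / 3 = 11/3 = 3.6667
  S = [[12.9167, 6.8333],
 [6.8333, 3.6667]].

Step 3 — invert S. det(S) = 12.9167·3.6667 - (6.8333)² = 0.6667.
  S^{-1} = (1/det) · [[d, -b], [-b, a]] = [[5.5, -10.25],
 [-10.25, 19.375]].

Step 4 — quadratic form (x̄ - mu_0)^T · S^{-1} · (x̄ - mu_0):
  S^{-1} · (x̄ - mu_0) = (-10.5, 20.25),
  (x̄ - mu_0)^T · [...] = (2.75)·(-10.5) + (2.5)·(20.25) = 21.75.

Step 5 — scale by n: T² = 4 · 21.75 = 87.

T² ≈ 87


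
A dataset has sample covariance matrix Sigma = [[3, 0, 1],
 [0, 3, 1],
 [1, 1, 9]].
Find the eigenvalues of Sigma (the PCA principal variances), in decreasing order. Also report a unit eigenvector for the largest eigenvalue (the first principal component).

Step 1 — characteristic polynomial p(λ) = det(λI - Sigma) = λ³ - tr·λ² + c_1·λ - det, where tr = trace, c_1 = sum of the principal 2×2 minors, det = det(Sigma):
  tr = 3 + 3 + 9 = 15,
  c_1 = (3·3 - (0)²) + (3·9 - (1)²) + (3·9 - (1)²) = 9 + 26 + 26 = 61,
  det = 3·(3·9 - (1)²) - (0)·((0)·9 - (1)·(1)) + (1)·((0)·(1) - 3·(1)) = 3·(26) - (0)·(-1) + (1)·(-3) = 75.
  So p(λ) = λ³ - 15λ² + 61λ - 75.
Step 2 — look for an integer root (rational root theorem: any rational root is an integer divisor of 75). Testing λ = 3:
  p(3) = 27 - 135 + 183 - 75 = 0  ✓
  Dividing out (λ - 3): p(λ) = (λ - 3)(λ² - 12λ + 25).
Step 3 — remaining eigenvalues from the quadratic λ² - 12λ + 25 = 0:
  Δ = 12² - 4·25 = 144 - 100 = 44,  λ = (12 ± √44)/2 = (12 ± 6.6332)/2 ≈ 9.3166 or 2.6834.
  Sorted: λ_1 = 9.3166,  λ_2 = 3,  λ_3 = 2.6834  (check: sum = 15 = tr ✓).

Step 4 — unit eigenvector for λ_1 ≈ 9.3166: v spans the null space of (Sigma - λ_1 I), whose rows are
  r_1 = (-6.3166, 0, 1),  r_2 = (0, -6.3166, 1),  r_3 = (1, 1, -0.3166).
  v is orthogonal to every row, so take v ∝ r_1 × r_2 = ((0)·(1) - (1)·(-6.3166), (1)·(0) - (-6.3166)·(1), (-6.3166)·(-6.3166) - (0)·(0)) ≈ (6.3166, 6.3166, 39.8997).
  Let u = (6.3166, 6.3166, 39.8997).
  ||u|| = √((6.3166)² + (6.3166)² + (39.8997)²) = √(1671.7894) ≈ 40.8875,  v_1 = u/||u|| ≈ (0.1545, 0.1545, 0.9758) (||v_1|| = 1).

λ_1 = 9.3166,  λ_2 = 3,  λ_3 = 2.6834;  v_1 ≈ (0.1545, 0.1545, 0.9758)


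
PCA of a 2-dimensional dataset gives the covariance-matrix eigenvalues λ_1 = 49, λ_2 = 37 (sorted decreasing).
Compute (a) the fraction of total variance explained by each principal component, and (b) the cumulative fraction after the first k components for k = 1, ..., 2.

Step 1 — total variance = trace(Sigma) = Σ λ_i = 49 + 37 = 86.

Step 2 — fraction explained by component i = λ_i / Σ λ:
  PC1: 49/86 = 0.5698
  PC2: 37/86 = 0.4302

Step 3 — cumulative fraction after k components = (λ_1 + ... + λ_k) / Σ λ:
  k = 1: 49/86 = 0.5698
  k = 2: (49 + 37)/86 = 86/86 = 1

Summary (fraction, with percent):

explained: PC1 0.5698 (56.98%), PC2 0.4302 (43.02%);  cumulative: 0.5698, 1


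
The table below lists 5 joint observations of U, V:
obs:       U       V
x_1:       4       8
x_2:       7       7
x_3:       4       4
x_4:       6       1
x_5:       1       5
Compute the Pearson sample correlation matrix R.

Step 1 — column means:
  mean(U) = (4 + 7 + 4 + 6 + 1) / 5 = 22/5 = 4.4
  mean(V) = (8 + 7 + 4 + 1 + 5) / 5 = 25/5 = 5

Step 2 — sample variances and covariances s[i,j] = (1/(n-1)) · Σ_k (x_{k,i} - mean_i) · (x_{k,j} - mean_j), with n-1 = 4:
  s[U,U] = ((-0.4)·(-0.4) + (2.6)·(2.6) + (-0.4)·(-0.4) + (1.6)·(1.6) + (-3.4)·(-3.4)) / 4 = 21.2/4 = 5.3
  s[U,V] = ((-0.4)·(3) + (2.6)·(2) + (-0.4)·(-1) + (1.6)·(-4) + (-3.4)·(0)) / 4 = -2/4 = -0.5
  s[V,V] = ((3)·(3) + (2)·(2) + (-1)·(-1) + (-4)·(-4) + (0)·(0)) / 4 = 30/4 = 7.5
  Sample standard deviations s_i = √(s[i,i]):
  s(U) = √(5.3) = 2.3022
  s(V) = √(7.5) = 2.7386

Step 3 — r_{ij} = s_{ij} / (s_i · s_j):
  r[U,U] = 1 (diagonal).
  r[U,V] = -0.5 / (2.3022 · 2.7386) = -0.5 / 6.3048 = -0.0793
  r[V,V] = 1 (diagonal).

R is symmetric with unit diagonal. Assembling:

R = [[1, -0.0793],
 [-0.0793, 1]]


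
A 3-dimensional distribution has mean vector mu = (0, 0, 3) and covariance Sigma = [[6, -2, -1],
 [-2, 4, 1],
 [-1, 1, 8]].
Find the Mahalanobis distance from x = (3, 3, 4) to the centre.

Step 1 — centre the observation: (x - mu) = (3, 3, 1).

Step 2 — invert Sigma (cofactor / det for 3×3, or solve directly):
  Sigma^{-1} = [[0.2013, 0.0974, 0.013],
 [0.0974, 0.3052, -0.026],
 [0.013, -0.026, 0.1299]].

Step 3 — form the quadratic (x - mu)^T · Sigma^{-1} · (x - mu):
  Sigma^{-1} · (x - mu) = (0.9091, 1.1818, 0.0909).
  (x - mu)^T · [Sigma^{-1} · (x - mu)] = (3)·(0.9091) + (3)·(1.1818) + (1)·(0.0909) = 6.3636.

Step 4 — take square root: d = √(6.3636) ≈ 2.5226.

d(x, mu) = √(6.3636) ≈ 2.5226


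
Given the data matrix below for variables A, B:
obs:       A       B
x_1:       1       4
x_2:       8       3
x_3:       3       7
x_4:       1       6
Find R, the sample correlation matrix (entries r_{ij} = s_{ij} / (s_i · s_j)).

Step 1 — column means:
  mean(A) = (1 + 8 + 3 + 1) / 4 = 13/4 = 3.25
  mean(B) = (4 + 3 + 7 + 6) / 4 = 20/4 = 5

Step 2 — sample variances and covariances s[i,j] = (1/(n-1)) · Σ_k (x_{k,i} - mean_i) · (x_{k,j} - mean_j), with n-1 = 3:
  s[A,A] = ((-2.25)·(-2.25) + (4.75)·(4.75) + (-0.25)·(-0.25) + (-2.25)·(-2.25)) / 3 = 32.75/3 = 10.9167
  s[A,B] = ((-2.25)·(-1) + (4.75)·(-2) + (-0.25)·(2) + (-2.25)·(1)) / 3 = -10/3 = -3.3333
  s[B,B] = ((-1)·(-1) + (-2)·(-2) + (2)·(2) + (1)·(1)) / 3 = 10/3 = 3.3333
  Sample standard deviations s_i = √(s[i,i]):
  s(A) = √(10.9167) = 3.304
  s(B) = √(3.3333) = 1.8257

Step 3 — r_{ij} = s_{ij} / (s_i · s_j):
  r[A,A] = 1 (diagonal).
  r[A,B] = -3.3333 / (3.304 · 1.8257) = -3.3333 / 6.0323 = -0.5526
  r[B,B] = 1 (diagonal).

R is symmetric with unit diagonal. Assembling:

R = [[1, -0.5526],
 [-0.5526, 1]]


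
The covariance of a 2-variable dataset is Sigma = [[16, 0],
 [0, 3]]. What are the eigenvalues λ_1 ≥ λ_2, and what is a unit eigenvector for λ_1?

Step 1 — characteristic polynomial of 2×2 Sigma:
  det(Sigma - λI) = λ² - trace · λ + det = 0.
  trace = 16 + 3 = 19, det = 16·3 - (0)² = 48.
Step 2 — discriminant:
  Δ = trace² - 4·det = 361 - 192 = 169.
Step 3 — eigenvalues:
  λ = (trace ± √Δ)/2 = (19 ± 13)/2,
  λ_1 = 16,  λ_2 = 3.

Step 4 — unit eigenvector for λ_1: Sigma is diagonal, so its eigenvectors are the coordinate axes. λ_1 = 16 is the diagonal entry on the first coordinate axis, hence
  v_1 = (1, 0) (||v_1|| = 1).

λ_1 = 16,  λ_2 = 3;  v_1 ≈ (1, 0)


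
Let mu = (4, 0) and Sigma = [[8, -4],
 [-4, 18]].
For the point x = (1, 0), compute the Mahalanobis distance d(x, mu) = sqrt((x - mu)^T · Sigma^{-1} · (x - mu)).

Step 1 — centre the observation: (x - mu) = (-3, 0).

Step 2 — invert Sigma. det(Sigma) = 8·18 - (-4)² = 128.
  Sigma^{-1} = (1/det) · [[d, -b], [-b, a]] = [[0.1406, 0.0312],
 [0.0312, 0.0625]].

Step 3 — form the quadratic (x - mu)^T · Sigma^{-1} · (x - mu):
  Sigma^{-1} · (x - mu) = (-0.4219, -0.0938).
  (x - mu)^T · [Sigma^{-1} · (x - mu)] = (-3)·(-0.4219) + (0)·(-0.0938) = 1.2656.

Step 4 — take square root: d = √(1.2656) ≈ 1.125.

d(x, mu) = √(1.2656) ≈ 1.125


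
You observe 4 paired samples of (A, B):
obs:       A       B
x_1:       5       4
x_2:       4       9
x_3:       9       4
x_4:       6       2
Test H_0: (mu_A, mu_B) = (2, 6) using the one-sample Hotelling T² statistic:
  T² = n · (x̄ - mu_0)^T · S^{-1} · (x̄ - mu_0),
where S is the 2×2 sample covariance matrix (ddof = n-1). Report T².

Step 1 — sample mean vector:
  mean(A) = (5 + 4 + 9 + 6) / 4 = 24/4 = 6
  mean(B) = (4 + 9 + 4 + 2) / 4 = 19/4 = 4.75
  x̄ = (6, 4.75),  deviation x̄ - mu_0 = (6, 4.75) - (2, 6) = (4, -1.25).

Step 2 — sample covariance matrix, S[i,j] = (1/(n-1)) · Σ_k (x_{k,i} - mean_i) · (x_{k,j} - mean_j), divisor n-1 = 3:
  S[A,A] = ((-1)·(-1) + (-2)·(-2) + (3)·(3) + (0)·(0)) / 3 = 14/3 = 4.6667
  S[A,B] = ((-1)·(-0.75) + (-2)·(4.25) + (3)·(-0.75) + (0)·(-2.75)) / 3 = -10/3 = -3.3333
  S[B,B] = ((-0.75)·(-0.75) + (4.25)·(4.25) + (-0.75)·(-0.75) + (-2.75)·(-2.75)) / 3 = 26.75/3 = 8.9167
  S = [[4.6667, -3.3333],
 [-3.3333, 8.9167]].

Step 3 — invert S. det(S) = 4.6667·8.9167 - (-3.3333)² = 30.5.
  S^{-1} = (1/det) · [[d, -b], [-b, a]] = [[0.2923, 0.1093],
 [0.1093, 0.153]].

Step 4 — quadratic form (x̄ - mu_0)^T · S^{-1} · (x̄ - mu_0):
  S^{-1} · (x̄ - mu_0) = (1.0328, 0.2459),
  (x̄ - mu_0)^T · [...] = (4)·(1.0328) + (-1.25)·(0.2459) = 3.8238.

Step 5 — scale by n: T² = 4 · 3.8238 = 15.2951.

T² ≈ 15.2951


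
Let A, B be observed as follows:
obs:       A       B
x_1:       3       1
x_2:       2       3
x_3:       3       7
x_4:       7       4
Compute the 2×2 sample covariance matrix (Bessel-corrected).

Step 1 — column means:
  mean(A) = (3 + 2 + 3 + 7) / 4 = 15/4 = 3.75
  mean(B) = (1 + 3 + 7 + 4) / 4 = 15/4 = 3.75

Step 2 — sample covariance S[i,j] = (1/(n-1)) · Σ_k (x_{k,i} - mean_i) · (x_{k,j} - mean_j), with n-1 = 3.
  S[A,A] = ((-0.75)·(-0.75) + (-1.75)·(-1.75) + (-0.75)·(-0.75) + (3.25)·(3.25)) / 3 = 14.75/3 = 4.9167
  S[A,B] = ((-0.75)·(-2.75) + (-1.75)·(-0.75) + (-0.75)·(3.25) + (3.25)·(0.25)) / 3 = 1.75/3 = 0.5833
  S[B,B] = ((-2.75)·(-2.75) + (-0.75)·(-0.75) + (3.25)·(3.25) + (0.25)·(0.25)) / 3 = 18.75/3 = 6.25

S is symmetric (S[j,i] = S[i,j]). Assembling:

S = [[4.9167, 0.5833],
 [0.5833, 6.25]]


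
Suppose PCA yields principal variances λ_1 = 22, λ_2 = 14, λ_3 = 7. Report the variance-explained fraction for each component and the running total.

Step 1 — total variance = trace(Sigma) = Σ λ_i = 22 + 14 + 7 = 43.

Step 2 — fraction explained by component i = λ_i / Σ λ:
  PC1: 22/43 = 0.5116
  PC2: 14/43 = 0.3256
  PC3: 7/43 = 0.1628

Step 3 — cumulative fraction after k components = (λ_1 + ... + λ_k) / Σ λ:
  k = 1: 22/43 = 0.5116
  k = 2: (22 + 14)/43 = 36/43 = 0.8372
  k = 3: (22 + 14 + 7)/43 = 43/43 = 1

Summary (fraction, with percent):

explained: PC1 0.5116 (51.16%), PC2 0.3256 (32.56%), PC3 0.1628 (16.28%);  cumulative: 0.5116, 0.8372, 1


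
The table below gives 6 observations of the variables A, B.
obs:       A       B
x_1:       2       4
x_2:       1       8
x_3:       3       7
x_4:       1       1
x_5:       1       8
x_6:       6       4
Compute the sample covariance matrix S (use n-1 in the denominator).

Step 1 — column means:
  mean(A) = (2 + 1 + 3 + 1 + 1 + 6) / 6 = 14/6 = 2.3333
  mean(B) = (4 + 8 + 7 + 1 + 8 + 4) / 6 = 32/6 = 5.3333

Step 2 — sample covariance S[i,j] = (1/(n-1)) · Σ_k (x_{k,i} - mean_i) · (x_{k,j} - mean_j), with n-1 = 5.
  S[A,A] = ((-0.3333)·(-0.3333) + (-1.3333)·(-1.3333) + (0.6667)·(0.6667) + (-1.3333)·(-1.3333) + (-1.3333)·(-1.3333) + (3.6667)·(3.6667)) / 5 = 19.3333/5 = 3.8667
  S[A,B] = ((-0.3333)·(-1.3333) + (-1.3333)·(2.6667) + (0.6667)·(1.6667) + (-1.3333)·(-4.3333) + (-1.3333)·(2.6667) + (3.6667)·(-1.3333)) / 5 = -4.6667/5 = -0.9333
  S[B,B] = ((-1.3333)·(-1.3333) + (2.6667)·(2.6667) + (1.6667)·(1.6667) + (-4.3333)·(-4.3333) + (2.6667)·(2.6667) + (-1.3333)·(-1.3333)) / 5 = 39.3333/5 = 7.8667

S is symmetric (S[j,i] = S[i,j]). Assembling:

S = [[3.8667, -0.9333],
 [-0.9333, 7.8667]]


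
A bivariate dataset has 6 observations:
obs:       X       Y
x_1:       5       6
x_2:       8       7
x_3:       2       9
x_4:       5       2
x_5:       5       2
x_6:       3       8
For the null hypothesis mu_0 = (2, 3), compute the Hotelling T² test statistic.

Step 1 — sample mean vector:
  mean(X) = (5 + 8 + 2 + 5 + 5 + 3) / 6 = 28/6 = 4.6667
  mean(Y) = (6 + 7 + 9 + 2 + 2 + 8) / 6 = 34/6 = 5.6667
  x̄ = (4.6667, 5.6667),  deviation x̄ - mu_0 = (4.6667, 5.6667) - (2, 3) = (2.6667, 2.6667).

Step 2 — sample covariance matrix, S[i,j] = (1/(n-1)) · Σ_k (x_{k,i} - mean_i) · (x_{k,j} - mean_j), divisor n-1 = 5:
  S[X,X] = ((0.3333)·(0.3333) + (3.3333)·(3.3333) + (-2.6667)·(-2.6667) + (0.3333)·(0.3333) + (0.3333)·(0.3333) + (-1.6667)·(-1.6667)) / 5 = 21.3333/5 = 4.2667
  S[X,Y] = ((0.3333)·(0.3333) + (3.3333)·(1.3333) + (-2.6667)·(3.3333) + (0.3333)·(-3.6667) + (0.3333)·(-3.6667) + (-1.6667)·(2.3333)) / 5 = -10.6667/5 = -2.1333
  S[Y,Y] = ((0.3333)·(0.3333) + (1.3333)·(1.3333) + (3.3333)·(3.3333) + (-3.6667)·(-3.6667) + (-3.6667)·(-3.6667) + (2.3333)·(2.3333)) / 5 = 45.3333/5 = 9.0667
  S = [[4.2667, -2.1333],
 [-2.1333, 9.0667]].

Step 3 — invert S. det(S) = 4.2667·9.0667 - (-2.1333)² = 34.1333.
  S^{-1} = (1/det) · [[d, -b], [-b, a]] = [[0.2656, 0.0625],
 [0.0625, 0.125]].

Step 4 — quadratic form (x̄ - mu_0)^T · S^{-1} · (x̄ - mu_0):
  S^{-1} · (x̄ - mu_0) = (0.875, 0.5),
  (x̄ - mu_0)^T · [...] = (2.6667)·(0.875) + (2.6667)·(0.5) = 3.6667.

Step 5 — scale by n: T² = 6 · 3.6667 = 22.

T² ≈ 22


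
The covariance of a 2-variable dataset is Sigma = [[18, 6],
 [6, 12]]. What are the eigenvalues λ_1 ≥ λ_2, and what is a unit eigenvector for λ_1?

Step 1 — characteristic polynomial of 2×2 Sigma:
  det(Sigma - λI) = λ² - trace · λ + det = 0.
  trace = 18 + 12 = 30, det = 18·12 - (6)² = 180.
Step 2 — discriminant:
  Δ = trace² - 4·det = 900 - 720 = 180.
Step 3 — eigenvalues:
  λ = (trace ± √Δ)/2 = (30 ± 13.4164)/2,
  λ_1 = 21.7082,  λ_2 = 8.2918.

Step 4 — unit eigenvector for λ_1: solve (Sigma - λ_1 I)v = 0. First row:
  (18 - 21.7082)·v_x + (6)·v_y = 0, i.e. (-3.7082)·v_x + (6)·v_y = 0,
  so v ∝ (b, λ_1 - a) = (6, 3.7082) = u.
  ||u|| = √((6)² + (3.7082)²) = √(49.7508) ≈ 7.0534,
  v_1 = u/||u|| ≈ (0.8507, 0.5257) (||v_1|| = 1).

λ_1 = 21.7082,  λ_2 = 8.2918;  v_1 ≈ (0.8507, 0.5257)


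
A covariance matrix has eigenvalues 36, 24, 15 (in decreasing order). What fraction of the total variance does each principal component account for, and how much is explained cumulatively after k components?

Step 1 — total variance = trace(Sigma) = Σ λ_i = 36 + 24 + 15 = 75.

Step 2 — fraction explained by component i = λ_i / Σ λ:
  PC1: 36/75 = 0.48
  PC2: 24/75 = 0.32
  PC3: 15/75 = 0.2

Step 3 — cumulative fraction after k components = (λ_1 + ... + λ_k) / Σ λ:
  k = 1: 36/75 = 0.48
  k = 2: (36 + 24)/75 = 60/75 = 0.8
  k = 3: (36 + 24 + 15)/75 = 75/75 = 1

Summary (fraction, with percent):

explained: PC1 0.48 (48%), PC2 0.32 (32%), PC3 0.2 (20%);  cumulative: 0.48, 0.8, 1


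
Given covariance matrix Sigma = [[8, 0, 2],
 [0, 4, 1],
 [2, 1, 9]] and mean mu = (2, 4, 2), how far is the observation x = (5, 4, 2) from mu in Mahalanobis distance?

Step 1 — centre the observation: (x - mu) = (3, 0, 0).

Step 2 — invert Sigma (cofactor / det for 3×3, or solve directly):
  Sigma^{-1} = [[0.1326, 0.0076, -0.0303],
 [0.0076, 0.2576, -0.0303],
 [-0.0303, -0.0303, 0.1212]].

Step 3 — form the quadratic (x - mu)^T · Sigma^{-1} · (x - mu):
  Sigma^{-1} · (x - mu) = (0.3977, 0.0227, -0.0909).
  (x - mu)^T · [Sigma^{-1} · (x - mu)] = (3)·(0.3977) + (0)·(0.0227) + (0)·(-0.0909) = 1.1932.

Step 4 — take square root: d = √(1.1932) ≈ 1.0923.

d(x, mu) = √(1.1932) ≈ 1.0923


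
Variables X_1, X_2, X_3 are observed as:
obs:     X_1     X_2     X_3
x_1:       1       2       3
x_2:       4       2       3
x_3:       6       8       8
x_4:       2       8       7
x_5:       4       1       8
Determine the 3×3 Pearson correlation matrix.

Step 1 — column means:
  mean(X_1) = (1 + 4 + 6 + 2 + 4) / 5 = 17/5 = 3.4
  mean(X_2) = (2 + 2 + 8 + 8 + 1) / 5 = 21/5 = 4.2
  mean(X_3) = (3 + 3 + 8 + 7 + 8) / 5 = 29/5 = 5.8

Step 2 — sample variances and covariances s[i,j] = (1/(n-1)) · Σ_k (x_{k,i} - mean_i) · (x_{k,j} - mean_j), with n-1 = 4:
  s[X_1,X_1] = ((-2.4)·(-2.4) + (0.6)·(0.6) + (2.6)·(2.6) + (-1.4)·(-1.4) + (0.6)·(0.6)) / 4 = 15.2/4 = 3.8
  s[X_1,X_2] = ((-2.4)·(-2.2) + (0.6)·(-2.2) + (2.6)·(3.8) + (-1.4)·(3.8) + (0.6)·(-3.2)) / 4 = 6.6/4 = 1.65
  s[X_1,X_3] = ((-2.4)·(-2.8) + (0.6)·(-2.8) + (2.6)·(2.2) + (-1.4)·(1.2) + (0.6)·(2.2)) / 4 = 10.4/4 = 2.6
  s[X_2,X_2] = ((-2.2)·(-2.2) + (-2.2)·(-2.2) + (3.8)·(3.8) + (3.8)·(3.8) + (-3.2)·(-3.2)) / 4 = 48.8/4 = 12.2
  s[X_2,X_3] = ((-2.2)·(-2.8) + (-2.2)·(-2.8) + (3.8)·(2.2) + (3.8)·(1.2) + (-3.2)·(2.2)) / 4 = 18.2/4 = 4.55
  s[X_3,X_3] = ((-2.8)·(-2.8) + (-2.8)·(-2.8) + (2.2)·(2.2) + (1.2)·(1.2) + (2.2)·(2.2)) / 4 = 26.8/4 = 6.7
  Sample standard deviations s_i = √(s[i,i]):
  s(X_1) = √(3.8) = 1.9494
  s(X_2) = √(12.2) = 3.4928
  s(X_3) = √(6.7) = 2.5884

Step 3 — r_{ij} = s_{ij} / (s_i · s_j):
  r[X_1,X_1] = 1 (diagonal).
  r[X_1,X_2] = 1.65 / (1.9494 · 3.4928) = 1.65 / 6.8088 = 0.2423
  r[X_1,X_3] = 2.6 / (1.9494 · 2.5884) = 2.6 / 5.0458 = 0.5153
  r[X_2,X_2] = 1 (diagonal).
  r[X_2,X_3] = 4.55 / (3.4928 · 2.5884) = 4.55 / 9.041 = 0.5033
  r[X_3,X_3] = 1 (diagonal).

R is symmetric with unit diagonal. Assembling:

R = [[1, 0.2423, 0.5153],
 [0.2423, 1, 0.5033],
 [0.5153, 0.5033, 1]]


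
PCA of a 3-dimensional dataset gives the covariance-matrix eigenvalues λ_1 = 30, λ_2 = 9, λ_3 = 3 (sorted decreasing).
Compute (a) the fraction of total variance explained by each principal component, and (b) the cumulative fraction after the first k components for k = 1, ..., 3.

Step 1 — total variance = trace(Sigma) = Σ λ_i = 30 + 9 + 3 = 42.

Step 2 — fraction explained by component i = λ_i / Σ λ:
  PC1: 30/42 = 0.7143
  PC2: 9/42 = 0.2143
  PC3: 3/42 = 0.0714

Step 3 — cumulative fraction after k components = (λ_1 + ... + λ_k) / Σ λ:
  k = 1: 30/42 = 0.7143
  k = 2: (30 + 9)/42 = 39/42 = 0.9286
  k = 3: (30 + 9 + 3)/42 = 42/42 = 1

Summary (fraction, with percent):

explained: PC1 0.7143 (71.43%), PC2 0.2143 (21.43%), PC3 0.0714 (7.14%);  cumulative: 0.7143, 0.9286, 1


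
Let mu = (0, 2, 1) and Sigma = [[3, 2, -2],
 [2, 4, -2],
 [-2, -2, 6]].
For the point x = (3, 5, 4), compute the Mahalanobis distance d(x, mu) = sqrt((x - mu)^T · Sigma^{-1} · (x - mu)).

Step 1 — centre the observation: (x - mu) = (3, 3, 3).

Step 2 — invert Sigma (cofactor / det for 3×3, or solve directly):
  Sigma^{-1} = [[0.5556, -0.2222, 0.1111],
 [-0.2222, 0.3889, 0.0556],
 [0.1111, 0.0556, 0.2222]].

Step 3 — form the quadratic (x - mu)^T · Sigma^{-1} · (x - mu):
  Sigma^{-1} · (x - mu) = (1.3333, 0.6667, 1.1667).
  (x - mu)^T · [Sigma^{-1} · (x - mu)] = (3)·(1.3333) + (3)·(0.6667) + (3)·(1.1667) = 9.5.

Step 4 — take square root: d = √(9.5) ≈ 3.0822.

d(x, mu) = √(9.5) ≈ 3.0822


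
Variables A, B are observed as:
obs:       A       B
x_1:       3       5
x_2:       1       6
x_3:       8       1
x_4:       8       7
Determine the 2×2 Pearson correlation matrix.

Step 1 — column means:
  mean(A) = (3 + 1 + 8 + 8) / 4 = 20/4 = 5
  mean(B) = (5 + 6 + 1 + 7) / 4 = 19/4 = 4.75

Step 2 — sample variances and covariances s[i,j] = (1/(n-1)) · Σ_k (x_{k,i} - mean_i) · (x_{k,j} - mean_j), with n-1 = 3:
  s[A,A] = ((-2)·(-2) + (-4)·(-4) + (3)·(3) + (3)·(3)) / 3 = 38/3 = 12.6667
  s[A,B] = ((-2)·(0.25) + (-4)·(1.25) + (3)·(-3.75) + (3)·(2.25)) / 3 = -10/3 = -3.3333
  s[B,B] = ((0.25)·(0.25) + (1.25)·(1.25) + (-3.75)·(-3.75) + (2.25)·(2.25)) / 3 = 20.75/3 = 6.9167
  Sample standard deviations s_i = √(s[i,i]):
  s(A) = √(12.6667) = 3.559
  s(B) = √(6.9167) = 2.63

Step 3 — r_{ij} = s_{ij} / (s_i · s_j):
  r[A,A] = 1 (diagonal).
  r[A,B] = -3.3333 / (3.559 · 2.63) = -3.3333 / 9.3601 = -0.3561
  r[B,B] = 1 (diagonal).

R is symmetric with unit diagonal. Assembling:

R = [[1, -0.3561],
 [-0.3561, 1]]


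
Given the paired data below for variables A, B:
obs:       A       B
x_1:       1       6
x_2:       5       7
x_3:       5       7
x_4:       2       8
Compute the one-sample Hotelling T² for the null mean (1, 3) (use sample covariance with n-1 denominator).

Step 1 — sample mean vector:
  mean(A) = (1 + 5 + 5 + 2) / 4 = 13/4 = 3.25
  mean(B) = (6 + 7 + 7 + 8) / 4 = 28/4 = 7
  x̄ = (3.25, 7),  deviation x̄ - mu_0 = (3.25, 7) - (1, 3) = (2.25, 4).

Step 2 — sample covariance matrix, S[i,j] = (1/(n-1)) · Σ_k (x_{k,i} - mean_i) · (x_{k,j} - mean_j), divisor n-1 = 3:
  S[A,A] = ((-2.25)·(-2.25) + (1.75)·(1.75) + (1.75)·(1.75) + (-1.25)·(-1.25)) / 3 = 12.75/3 = 4.25
  S[A,B] = ((-2.25)·(-1) + (1.75)·(0) + (1.75)·(0) + (-1.25)·(1)) / 3 = 1/3 = 0.3333
  S[B,B] = ((-1)·(-1) + (0)·(0) + (0)·(0) + (1)·(1)) / 3 = 2/3 = 0.6667
  S = [[4.25, 0.3333],
 [0.3333, 0.6667]].

Step 3 — invert S. det(S) = 4.25·0.6667 - (0.3333)² = 2.7222.
  S^{-1} = (1/det) · [[d, -b], [-b, a]] = [[0.2449, -0.1224],
 [-0.1224, 1.5612]].

Step 4 — quadratic form (x̄ - mu_0)^T · S^{-1} · (x̄ - mu_0):
  S^{-1} · (x̄ - mu_0) = (0.0612, 5.9694),
  (x̄ - mu_0)^T · [...] = (2.25)·(0.0612) + (4)·(5.9694) = 24.0153.

Step 5 — scale by n: T² = 4 · 24.0153 = 96.0612.

T² ≈ 96.0612


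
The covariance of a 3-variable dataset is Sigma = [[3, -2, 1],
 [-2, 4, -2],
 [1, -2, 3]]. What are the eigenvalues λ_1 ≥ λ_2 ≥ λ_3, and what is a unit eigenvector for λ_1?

Step 1 — characteristic polynomial p(λ) = det(λI - Sigma) = λ³ - tr·λ² + c_1·λ - det, where tr = trace, c_1 = sum of the principal 2×2 minors, det = det(Sigma):
  tr = 3 + 4 + 3 = 10,
  c_1 = (3·4 - (-2)²) + (3·3 - (1)²) + (4·3 - (-2)²) = 8 + 8 + 8 = 24,
  det = 3·(4·3 - (-2)²) - (-2)·((-2)·3 - (-2)·(1)) + (1)·((-2)·(-2) - 4·(1)) = 3·(8) - (-2)·(-4) + (1)·(0) = 16.
  So p(λ) = λ³ - 10λ² + 24λ - 16.
Step 2 — look for an integer root (rational root theorem: any rational root is an integer divisor of 16). Testing λ = 2:
  p(2) = 8 - 40 + 48 - 16 = 0  ✓
  Dividing out (λ - 2): p(λ) = (λ - 2)(λ² - 8λ + 8).
Step 3 — remaining eigenvalues from the quadratic λ² - 8λ + 8 = 0:
  Δ = 8² - 4·8 = 64 - 32 = 32,  λ = (8 ± √32)/2 = (8 ± 5.6569)/2 ≈ 6.8284 or 1.1716.
  Sorted: λ_1 = 6.8284,  λ_2 = 2,  λ_3 = 1.1716  (check: sum = 10 = tr ✓).

Step 4 — unit eigenvector for λ_1 ≈ 6.8284: v spans the null space of (Sigma - λ_1 I), whose rows are
  r_1 = (-3.8284, -2, 1),  r_2 = (-2, -2.8284, -2),  r_3 = (1, -2, -3.8284).
  v is orthogonal to every row, so take v ∝ r_1 × r_2 = ((-2)·(-2) - (1)·(-2.8284), (1)·(-2) - (-3.8284)·(-2), (-3.8284)·(-2.8284) - (-2)·(-2)) ≈ (6.8284, -9.6569, 6.8284).
  Let u = (6.8284, -9.6569, 6.8284).
  ||u|| = √((6.8284)² + (-9.6569)² + (6.8284)²) = √(186.5097) ≈ 13.6569,  v_1 = u/||u|| ≈ (0.5, -0.7071, 0.5) (||v_1|| = 1).

λ_1 = 6.8284,  λ_2 = 2,  λ_3 = 1.1716;  v_1 ≈ (0.5, -0.7071, 0.5)


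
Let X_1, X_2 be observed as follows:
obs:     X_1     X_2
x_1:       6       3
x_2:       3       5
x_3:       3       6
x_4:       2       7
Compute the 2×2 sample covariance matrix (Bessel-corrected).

Step 1 — column means:
  mean(X_1) = (6 + 3 + 3 + 2) / 4 = 14/4 = 3.5
  mean(X_2) = (3 + 5 + 6 + 7) / 4 = 21/4 = 5.25

Step 2 — sample covariance S[i,j] = (1/(n-1)) · Σ_k (x_{k,i} - mean_i) · (x_{k,j} - mean_j), with n-1 = 3.
  S[X_1,X_1] = ((2.5)·(2.5) + (-0.5)·(-0.5) + (-0.5)·(-0.5) + (-1.5)·(-1.5)) / 3 = 9/3 = 3
  S[X_1,X_2] = ((2.5)·(-2.25) + (-0.5)·(-0.25) + (-0.5)·(0.75) + (-1.5)·(1.75)) / 3 = -8.5/3 = -2.8333
  S[X_2,X_2] = ((-2.25)·(-2.25) + (-0.25)·(-0.25) + (0.75)·(0.75) + (1.75)·(1.75)) / 3 = 8.75/3 = 2.9167

S is symmetric (S[j,i] = S[i,j]). Assembling:

S = [[3, -2.8333],
 [-2.8333, 2.9167]]


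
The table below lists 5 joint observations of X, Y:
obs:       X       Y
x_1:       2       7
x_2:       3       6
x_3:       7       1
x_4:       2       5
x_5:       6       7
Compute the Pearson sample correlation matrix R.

Step 1 — column means:
  mean(X) = (2 + 3 + 7 + 2 + 6) / 5 = 20/5 = 4
  mean(Y) = (7 + 6 + 1 + 5 + 7) / 5 = 26/5 = 5.2

Step 2 — sample variances and covariances s[i,j] = (1/(n-1)) · Σ_k (x_{k,i} - mean_i) · (x_{k,j} - mean_j), with n-1 = 4:
  s[X,X] = ((-2)·(-2) + (-1)·(-1) + (3)·(3) + (-2)·(-2) + (2)·(2)) / 4 = 22/4 = 5.5
  s[X,Y] = ((-2)·(1.8) + (-1)·(0.8) + (3)·(-4.2) + (-2)·(-0.2) + (2)·(1.8)) / 4 = -13/4 = -3.25
  s[Y,Y] = ((1.8)·(1.8) + (0.8)·(0.8) + (-4.2)·(-4.2) + (-0.2)·(-0.2) + (1.8)·(1.8)) / 4 = 24.8/4 = 6.2
  Sample standard deviations s_i = √(s[i,i]):
  s(X) = √(5.5) = 2.3452
  s(Y) = √(6.2) = 2.49

Step 3 — r_{ij} = s_{ij} / (s_i · s_j):
  r[X,X] = 1 (diagonal).
  r[X,Y] = -3.25 / (2.3452 · 2.49) = -3.25 / 5.8395 = -0.5566
  r[Y,Y] = 1 (diagonal).

R is symmetric with unit diagonal. Assembling:

R = [[1, -0.5566],
 [-0.5566, 1]]


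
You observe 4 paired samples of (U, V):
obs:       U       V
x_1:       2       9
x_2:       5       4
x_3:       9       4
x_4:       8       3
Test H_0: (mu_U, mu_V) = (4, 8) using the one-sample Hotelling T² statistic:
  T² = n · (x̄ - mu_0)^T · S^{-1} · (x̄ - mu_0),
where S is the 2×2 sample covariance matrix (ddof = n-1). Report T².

Step 1 — sample mean vector:
  mean(U) = (2 + 5 + 9 + 8) / 4 = 24/4 = 6
  mean(V) = (9 + 4 + 4 + 3) / 4 = 20/4 = 5
  x̄ = (6, 5),  deviation x̄ - mu_0 = (6, 5) - (4, 8) = (2, -3).

Step 2 — sample covariance matrix, S[i,j] = (1/(n-1)) · Σ_k (x_{k,i} - mean_i) · (x_{k,j} - mean_j), divisor n-1 = 3:
  S[U,U] = ((-4)·(-4) + (-1)·(-1) + (3)·(3) + (2)·(2)) / 3 = 30/3 = 10
  S[U,V] = ((-4)·(4) + (-1)·(-1) + (3)·(-1) + (2)·(-2)) / 3 = -22/3 = -7.3333
  S[V,V] = ((4)·(4) + (-1)·(-1) + (-1)·(-1) + (-2)·(-2)) / 3 = 22/3 = 7.3333
  S = [[10, -7.3333],
 [-7.3333, 7.3333]].

Step 3 — invert S. det(S) = 10·7.3333 - (-7.3333)² = 19.5556.
  S^{-1} = (1/det) · [[d, -b], [-b, a]] = [[0.375, 0.375],
 [0.375, 0.5114]].

Step 4 — quadratic form (x̄ - mu_0)^T · S^{-1} · (x̄ - mu_0):
  S^{-1} · (x̄ - mu_0) = (-0.375, -0.7841),
  (x̄ - mu_0)^T · [...] = (2)·(-0.375) + (-3)·(-0.7841) = 1.6023.

Step 5 — scale by n: T² = 4 · 1.6023 = 6.4091.

T² ≈ 6.4091
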